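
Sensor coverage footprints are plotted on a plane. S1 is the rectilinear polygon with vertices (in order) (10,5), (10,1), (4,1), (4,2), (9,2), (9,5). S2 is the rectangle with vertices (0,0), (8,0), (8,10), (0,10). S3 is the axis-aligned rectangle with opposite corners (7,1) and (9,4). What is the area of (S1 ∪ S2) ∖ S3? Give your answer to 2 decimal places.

|S1 ∪ S2| = 85.
|(S1 ∪ S2) ∩ S3| = 4.
|(S1 ∪ S2) ∖ S3| = 85 − 4 = 81.00.

81.00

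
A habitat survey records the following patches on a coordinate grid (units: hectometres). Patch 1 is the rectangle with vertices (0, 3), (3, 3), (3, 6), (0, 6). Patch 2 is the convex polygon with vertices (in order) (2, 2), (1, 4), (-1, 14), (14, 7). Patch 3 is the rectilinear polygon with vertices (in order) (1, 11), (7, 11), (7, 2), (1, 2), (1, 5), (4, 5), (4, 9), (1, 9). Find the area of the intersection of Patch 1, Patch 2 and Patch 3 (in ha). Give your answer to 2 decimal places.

3.75

The intersection is the polygon with vertices (3,3), (1.5,3), (1,4), (1,5), (3,5).
By the shoelace formula its area is 3.75.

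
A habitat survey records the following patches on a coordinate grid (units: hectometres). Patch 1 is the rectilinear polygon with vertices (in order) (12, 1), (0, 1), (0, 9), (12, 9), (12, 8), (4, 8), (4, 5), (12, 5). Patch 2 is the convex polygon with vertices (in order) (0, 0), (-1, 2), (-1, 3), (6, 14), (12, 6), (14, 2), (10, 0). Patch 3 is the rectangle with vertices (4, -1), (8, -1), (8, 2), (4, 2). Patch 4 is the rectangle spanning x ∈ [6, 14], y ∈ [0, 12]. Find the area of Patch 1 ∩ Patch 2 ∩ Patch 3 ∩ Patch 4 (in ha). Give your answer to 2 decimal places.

The intersection is the polygon with vertices (8,2), (8,1), (6,1), (6,2).
By the shoelace formula its area is 2.00.

2.00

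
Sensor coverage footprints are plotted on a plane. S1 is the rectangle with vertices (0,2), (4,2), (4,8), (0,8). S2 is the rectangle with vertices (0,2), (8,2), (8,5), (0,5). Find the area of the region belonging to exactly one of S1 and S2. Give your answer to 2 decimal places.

24.00

|S1∩S2|: x∈[0,4], y∈[2,5] → 4·3 = 12.
|S1 △ S2| = |S1| + |S2| − 2·|S1∩S2| = 24 + 24 − 24 = 24.00.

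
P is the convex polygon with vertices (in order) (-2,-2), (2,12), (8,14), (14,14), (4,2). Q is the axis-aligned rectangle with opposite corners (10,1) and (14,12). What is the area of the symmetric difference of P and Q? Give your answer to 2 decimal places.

139.47

|P| = 102, |Q| = 44, |P∩Q| = 3.2667.
|P △ Q| = |P| + |Q| − 2·|P∩Q| = 102 + 44 − 6.5333 = 139.47.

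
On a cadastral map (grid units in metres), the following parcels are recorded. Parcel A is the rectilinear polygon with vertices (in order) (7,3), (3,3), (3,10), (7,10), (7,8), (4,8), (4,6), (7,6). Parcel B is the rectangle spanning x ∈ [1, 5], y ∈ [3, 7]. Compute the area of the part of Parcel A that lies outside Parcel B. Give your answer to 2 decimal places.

15.00

|Parcel A| = 22, |Parcel A∩Parcel B| = 7.
|Parcel A ∖ Parcel B| = |Parcel A| − |Parcel A∩Parcel B| = 22 − 7 = 15.00.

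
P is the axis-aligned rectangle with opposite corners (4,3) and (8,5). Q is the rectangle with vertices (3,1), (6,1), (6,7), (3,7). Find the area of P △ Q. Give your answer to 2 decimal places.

18.00

|P∩Q|: x∈[4,6], y∈[3,5] → 2·2 = 4.
|P △ Q| = |P| + |Q| − 2·|P∩Q| = 8 + 18 − 8 = 18.00.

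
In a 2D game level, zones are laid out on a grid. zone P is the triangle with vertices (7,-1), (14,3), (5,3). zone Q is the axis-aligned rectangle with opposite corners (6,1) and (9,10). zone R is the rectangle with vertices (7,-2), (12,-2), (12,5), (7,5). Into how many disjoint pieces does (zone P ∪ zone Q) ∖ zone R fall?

(zone P ∪ zone Q) ∖ zone R splits into 2 disjoint pieces (area 1.1429, area 21).

2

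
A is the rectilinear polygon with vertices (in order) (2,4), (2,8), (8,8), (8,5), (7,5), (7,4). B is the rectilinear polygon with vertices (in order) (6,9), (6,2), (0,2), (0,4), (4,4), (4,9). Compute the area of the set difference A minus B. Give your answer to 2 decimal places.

15.00

|A| = 23, |A∩B| = 8.
|A ∖ B| = |A| − |A∩B| = 23 − 8 = 15.00.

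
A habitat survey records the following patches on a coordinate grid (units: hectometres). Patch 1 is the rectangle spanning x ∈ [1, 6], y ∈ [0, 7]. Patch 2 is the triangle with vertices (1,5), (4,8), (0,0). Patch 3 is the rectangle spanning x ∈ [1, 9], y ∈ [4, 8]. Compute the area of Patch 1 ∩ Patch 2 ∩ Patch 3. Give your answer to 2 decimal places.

The intersection is the polygon with vertices (2,4), (1,4), (1,5), (3,7), (3.5,7).
By the shoelace formula its area is 3.25.

3.25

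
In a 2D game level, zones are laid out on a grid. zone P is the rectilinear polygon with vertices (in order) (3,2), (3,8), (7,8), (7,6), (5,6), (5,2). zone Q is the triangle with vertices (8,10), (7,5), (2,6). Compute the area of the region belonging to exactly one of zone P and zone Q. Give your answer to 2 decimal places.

14.07

|zone P| = 16, |zone Q| = 13, |zone P∩zone Q| = 7.4667.
|zone P △ zone Q| = |zone P| + |zone Q| − 2·|zone P∩zone Q| = 16 + 13 − 14.9333 = 14.07.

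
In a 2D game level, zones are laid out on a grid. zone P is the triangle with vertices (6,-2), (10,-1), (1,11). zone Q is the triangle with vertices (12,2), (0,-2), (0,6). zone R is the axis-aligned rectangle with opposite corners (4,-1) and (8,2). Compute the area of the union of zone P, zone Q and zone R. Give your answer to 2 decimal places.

By inclusion–exclusion:
Individual areas: |zone P| = 28.5, |zone Q| = 48, |zone R| = 12.
|zone P∩zone Q| = 12.8371.
|zone P∩zone R| = 8.8429.
|zone Q∩zone R| = 8.
|zone P∩zone Q∩zone R| = 5.6868.
|zone P ∪ zone Q ∪ zone R| = 88.5 − 29.6801 + 5.6868 = 64.51.

64.51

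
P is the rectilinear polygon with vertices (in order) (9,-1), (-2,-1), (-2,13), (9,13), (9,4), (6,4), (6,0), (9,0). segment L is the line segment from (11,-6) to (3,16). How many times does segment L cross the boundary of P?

4

The segment meets the boundary at (4.091,13), (7.364,4), (8.818,0), (9,-0.5).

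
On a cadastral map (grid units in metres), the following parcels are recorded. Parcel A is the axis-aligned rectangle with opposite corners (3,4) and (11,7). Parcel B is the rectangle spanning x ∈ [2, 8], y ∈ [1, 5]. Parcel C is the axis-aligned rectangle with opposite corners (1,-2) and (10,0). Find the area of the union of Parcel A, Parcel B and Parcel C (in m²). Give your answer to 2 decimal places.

By inclusion–exclusion:
Individual areas: |Parcel A| = 24, |Parcel B| = 24, |Parcel C| = 18.
|Parcel A∩Parcel B|: x∈[3,8], y∈[4,5] → 5·1 = 5.
|Parcel A∩Parcel C| = 0 (no overlap).
|Parcel B∩Parcel C| = 0 (no overlap).
|Parcel A∩Parcel B∩Parcel C| = 0.
|Parcel A ∪ Parcel B ∪ Parcel C| = 66 − 5 + 0 = 61.00.

61.00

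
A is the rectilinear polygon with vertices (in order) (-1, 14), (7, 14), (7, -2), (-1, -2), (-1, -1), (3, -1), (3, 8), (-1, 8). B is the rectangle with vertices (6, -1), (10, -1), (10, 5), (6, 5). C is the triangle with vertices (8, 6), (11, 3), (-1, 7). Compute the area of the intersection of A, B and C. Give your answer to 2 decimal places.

The intersection is the polygon with vertices (6,5), (7,5), (7,4.333), (6,4.667).
By the shoelace formula its area is 0.50.

0.50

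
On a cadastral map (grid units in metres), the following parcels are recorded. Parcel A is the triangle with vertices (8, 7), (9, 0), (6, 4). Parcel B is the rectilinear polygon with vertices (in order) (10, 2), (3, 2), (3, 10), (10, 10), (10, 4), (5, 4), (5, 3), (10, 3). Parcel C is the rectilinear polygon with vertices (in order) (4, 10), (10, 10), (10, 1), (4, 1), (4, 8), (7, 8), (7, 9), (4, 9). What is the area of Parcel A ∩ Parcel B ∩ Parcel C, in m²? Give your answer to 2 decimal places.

5.16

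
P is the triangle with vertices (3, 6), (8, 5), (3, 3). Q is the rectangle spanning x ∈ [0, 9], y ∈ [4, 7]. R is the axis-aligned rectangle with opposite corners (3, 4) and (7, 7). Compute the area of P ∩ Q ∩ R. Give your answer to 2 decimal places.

5.95

The intersection is the polygon with vertices (5.5,4), (3,4), (3,6), (7,5.2), (7,4.6).
By the shoelace formula its area is 5.95.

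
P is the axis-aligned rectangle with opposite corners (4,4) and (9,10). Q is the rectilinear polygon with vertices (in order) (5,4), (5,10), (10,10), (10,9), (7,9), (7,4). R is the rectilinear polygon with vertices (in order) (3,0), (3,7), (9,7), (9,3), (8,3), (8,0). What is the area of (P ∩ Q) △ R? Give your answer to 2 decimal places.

|P ∩ Q| = 14.
|(P ∩ Q) ∩ R| = 6.
|(P ∩ Q) △ R| = 14 + 39 − 12 = 41.00.

41.00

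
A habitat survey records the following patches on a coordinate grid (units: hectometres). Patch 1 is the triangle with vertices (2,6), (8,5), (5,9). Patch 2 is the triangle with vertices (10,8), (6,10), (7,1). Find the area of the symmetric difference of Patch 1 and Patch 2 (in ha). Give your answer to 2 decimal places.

24.59

|Patch 1| = 10.5, |Patch 2| = 17, |Patch 1∩Patch 2| = 1.4557.
|Patch 1 △ Patch 2| = |Patch 1| + |Patch 2| − 2·|Patch 1∩Patch 2| = 10.5 + 17 − 2.9114 = 24.59.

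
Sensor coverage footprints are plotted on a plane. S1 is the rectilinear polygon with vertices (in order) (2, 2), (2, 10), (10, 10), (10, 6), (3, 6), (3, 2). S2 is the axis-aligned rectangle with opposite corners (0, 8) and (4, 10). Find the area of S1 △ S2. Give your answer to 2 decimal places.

36.00

|S1| = 36, |S2| = 8, |S1∩S2| = 4.
|S1 △ S2| = |S1| + |S2| − 2·|S1∩S2| = 36 + 8 − 8 = 36.00.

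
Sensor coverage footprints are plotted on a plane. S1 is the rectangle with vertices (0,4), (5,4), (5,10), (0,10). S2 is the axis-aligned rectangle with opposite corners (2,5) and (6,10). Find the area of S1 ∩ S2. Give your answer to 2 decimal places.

|S1∩S2|: x∈[2,5], y∈[5,10] → 3·5 = 15.

15.00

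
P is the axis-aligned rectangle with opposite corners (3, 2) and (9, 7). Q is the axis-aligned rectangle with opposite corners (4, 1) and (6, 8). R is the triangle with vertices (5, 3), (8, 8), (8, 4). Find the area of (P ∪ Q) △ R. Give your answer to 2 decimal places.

28.60

|P ∪ Q| = 34.
|(P ∪ Q) ∩ R| = 5.7.
|(P ∪ Q) △ R| = 34 + 6 − 11.4 = 28.60.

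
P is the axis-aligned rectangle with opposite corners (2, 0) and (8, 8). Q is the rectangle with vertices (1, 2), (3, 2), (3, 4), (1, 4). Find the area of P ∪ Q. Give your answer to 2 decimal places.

By inclusion–exclusion:
Individual areas: |P| = 48, |Q| = 4.
|P∩Q|: x∈[2,3], y∈[2,4] → 1·2 = 2.
|P ∪ Q| = 52 − 2 = 50.00.

50.00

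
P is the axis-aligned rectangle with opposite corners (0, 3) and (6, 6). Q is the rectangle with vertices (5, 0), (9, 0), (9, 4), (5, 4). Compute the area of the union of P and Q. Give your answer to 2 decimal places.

By inclusion–exclusion:
Individual areas: |P| = 18, |Q| = 16.
|P∩Q|: x∈[5,6], y∈[3,4] → 1·1 = 1.
|P ∪ Q| = 34 − 1 = 33.00.

33.00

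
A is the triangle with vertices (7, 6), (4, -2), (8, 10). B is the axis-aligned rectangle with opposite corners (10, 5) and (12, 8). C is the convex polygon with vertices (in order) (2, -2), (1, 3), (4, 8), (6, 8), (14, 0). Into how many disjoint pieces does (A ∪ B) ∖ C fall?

3

(A ∪ B) ∖ C splits into 3 disjoint pieces (area 0.0026, area 0.4, area 6).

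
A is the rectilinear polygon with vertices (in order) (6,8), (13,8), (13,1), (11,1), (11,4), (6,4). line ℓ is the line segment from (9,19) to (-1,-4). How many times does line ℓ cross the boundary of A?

The segment lies entirely outside A and never meets its boundary.

0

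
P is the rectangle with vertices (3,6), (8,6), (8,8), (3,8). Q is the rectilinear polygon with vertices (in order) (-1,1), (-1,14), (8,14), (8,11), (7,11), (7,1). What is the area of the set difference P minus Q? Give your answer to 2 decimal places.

|P| = 10, |P∩Q| = 8.
|P ∖ Q| = |P| − |P∩Q| = 10 − 8 = 2.00.

2.00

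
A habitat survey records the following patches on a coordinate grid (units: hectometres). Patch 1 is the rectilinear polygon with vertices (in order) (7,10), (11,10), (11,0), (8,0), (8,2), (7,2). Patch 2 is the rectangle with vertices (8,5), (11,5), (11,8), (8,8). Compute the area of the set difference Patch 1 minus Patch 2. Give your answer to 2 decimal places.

|Patch 1| = 38, |Patch 1∩Patch 2| = 9.
|Patch 1 ∖ Patch 2| = |Patch 1| − |Patch 1∩Patch 2| = 38 − 9 = 29.00.

29.00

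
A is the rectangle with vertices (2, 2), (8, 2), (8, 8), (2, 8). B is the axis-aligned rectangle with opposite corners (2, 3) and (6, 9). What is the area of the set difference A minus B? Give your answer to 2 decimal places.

|A∩B|: x∈[2,6], y∈[3,8] → 4·5 = 20.
|A| = 36.
|A ∖ B| = |A| − |A∩B| = 36 − 20 = 16.00.

16.00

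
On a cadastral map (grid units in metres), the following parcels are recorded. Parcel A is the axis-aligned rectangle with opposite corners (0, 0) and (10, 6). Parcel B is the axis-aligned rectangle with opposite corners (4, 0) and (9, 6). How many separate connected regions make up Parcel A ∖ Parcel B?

2

Parcel A ∖ Parcel B splits into 2 disjoint pieces (area 6, area 24).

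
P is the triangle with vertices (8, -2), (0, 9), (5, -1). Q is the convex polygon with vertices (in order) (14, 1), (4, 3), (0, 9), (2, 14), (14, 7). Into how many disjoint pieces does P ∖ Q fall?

P ∖ Q is a single connected region.

1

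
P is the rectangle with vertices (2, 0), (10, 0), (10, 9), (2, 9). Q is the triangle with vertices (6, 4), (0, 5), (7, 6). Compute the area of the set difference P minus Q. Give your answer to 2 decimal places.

66.12

|P| = 72, |P∩Q| = 5.881.
|P ∖ Q| = |P| − |P∩Q| = 72 − 5.881 = 66.12.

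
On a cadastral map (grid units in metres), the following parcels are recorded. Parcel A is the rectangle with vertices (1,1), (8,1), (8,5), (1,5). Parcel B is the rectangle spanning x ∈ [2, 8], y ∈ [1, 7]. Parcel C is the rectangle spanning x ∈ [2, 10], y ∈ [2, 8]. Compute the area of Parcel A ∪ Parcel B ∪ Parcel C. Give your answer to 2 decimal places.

By inclusion–exclusion:
Individual areas: |Parcel A| = 28, |Parcel B| = 36, |Parcel C| = 48.
|Parcel A∩Parcel B|: x∈[2,8], y∈[1,5] → 6·4 = 24.
|Parcel A∩Parcel C|: x∈[2,8], y∈[2,5] → 6·3 = 18.
|Parcel B∩Parcel C|: x∈[2,8], y∈[2,7] → 6·5 = 30.
|Parcel A∩Parcel B∩Parcel C| = 18.
|Parcel A ∪ Parcel B ∪ Parcel C| = 112 − 72 + 18 = 58.00.

58.00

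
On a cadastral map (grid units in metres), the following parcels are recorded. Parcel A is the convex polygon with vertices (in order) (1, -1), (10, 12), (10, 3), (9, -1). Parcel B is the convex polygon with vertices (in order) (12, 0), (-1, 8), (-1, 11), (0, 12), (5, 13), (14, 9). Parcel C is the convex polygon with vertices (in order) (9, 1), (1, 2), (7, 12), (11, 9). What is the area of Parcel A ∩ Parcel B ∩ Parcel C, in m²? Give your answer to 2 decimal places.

25.46

The intersection is the polygon with vertices (10,5), (9.183,1.733), (4.772,4.448), (8.975,10.519), (10,9.75).
By the shoelace formula its area is 25.46.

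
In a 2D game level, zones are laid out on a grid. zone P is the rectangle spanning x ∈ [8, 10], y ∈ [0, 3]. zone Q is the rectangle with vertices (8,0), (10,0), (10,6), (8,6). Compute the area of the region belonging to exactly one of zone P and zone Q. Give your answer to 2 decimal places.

|zone P∩zone Q|: x∈[8,10], y∈[0,3] → 2·3 = 6.
|zone P △ zone Q| = |zone P| + |zone Q| − 2·|zone P∩zone Q| = 6 + 12 − 12 = 6.00.

6.00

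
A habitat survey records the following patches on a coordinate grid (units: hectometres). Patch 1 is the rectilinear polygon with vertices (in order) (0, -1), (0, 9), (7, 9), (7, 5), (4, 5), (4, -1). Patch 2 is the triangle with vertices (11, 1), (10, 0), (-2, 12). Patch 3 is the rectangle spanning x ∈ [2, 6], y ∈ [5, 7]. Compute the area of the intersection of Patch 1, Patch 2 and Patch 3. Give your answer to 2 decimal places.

The intersection is the polygon with vertices (6,5.231), (6,5), (5,5), (3,7), (3.909,7).
By the shoelace formula its area is 2.15.

2.15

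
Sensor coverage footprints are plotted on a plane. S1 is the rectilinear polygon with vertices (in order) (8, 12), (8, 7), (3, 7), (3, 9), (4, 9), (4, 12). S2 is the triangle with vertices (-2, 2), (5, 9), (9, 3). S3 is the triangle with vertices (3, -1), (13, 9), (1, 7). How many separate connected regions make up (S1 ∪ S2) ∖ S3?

3

(S1 ∪ S2) ∖ S3 splits into 3 disjoint pieces (area 1.4, area 6.4222, area 18.25).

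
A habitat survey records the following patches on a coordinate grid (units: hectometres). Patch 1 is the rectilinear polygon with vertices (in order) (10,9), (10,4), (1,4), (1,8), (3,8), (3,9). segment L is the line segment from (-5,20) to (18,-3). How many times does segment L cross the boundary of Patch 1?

The segment meets the boundary at (10,5), (6,9).

2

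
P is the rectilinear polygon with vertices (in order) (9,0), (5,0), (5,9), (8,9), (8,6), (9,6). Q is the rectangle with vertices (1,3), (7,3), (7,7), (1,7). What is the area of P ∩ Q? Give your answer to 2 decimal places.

8.00

The intersection is the polygon with vertices (5,7), (7,7), (7,3), (5,3).
By the shoelace formula its area is 8.00.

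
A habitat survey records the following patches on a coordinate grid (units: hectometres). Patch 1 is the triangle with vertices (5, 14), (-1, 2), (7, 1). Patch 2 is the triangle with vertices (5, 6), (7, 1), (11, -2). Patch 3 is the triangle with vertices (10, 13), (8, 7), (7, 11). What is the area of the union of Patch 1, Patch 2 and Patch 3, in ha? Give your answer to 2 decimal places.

By inclusion–exclusion:
Individual areas: |Patch 1| = 51, |Patch 2| = 7, |Patch 3| = 7.
|Patch 1∩Patch 2| = 1.8065.
|Patch 1∩Patch 3| = 0.
|Patch 2∩Patch 3| = 0.
|Patch 1∩Patch 2∩Patch 3| = 0.
|Patch 1 ∪ Patch 2 ∪ Patch 3| = 65 − 1.8065 + 0 = 63.19.

63.19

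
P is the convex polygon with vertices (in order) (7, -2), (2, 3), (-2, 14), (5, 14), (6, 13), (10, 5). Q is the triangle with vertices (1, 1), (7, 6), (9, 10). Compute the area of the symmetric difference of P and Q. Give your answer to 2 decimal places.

|P| = 106.5, |Q| = 7, |P∩Q| = 6.3481.
|P △ Q| = |P| + |Q| − 2·|P∩Q| = 106.5 + 7 − 12.6962 = 100.80.

100.80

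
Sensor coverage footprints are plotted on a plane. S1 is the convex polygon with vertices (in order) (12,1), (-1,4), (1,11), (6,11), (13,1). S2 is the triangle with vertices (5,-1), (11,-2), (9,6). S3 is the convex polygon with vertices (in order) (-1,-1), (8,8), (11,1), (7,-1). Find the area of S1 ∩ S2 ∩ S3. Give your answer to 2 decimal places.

The intersection is the polygon with vertices (8.918,5.857), (9.2,5.2), (10.143,1.429), (6.825,2.194).
By the shoelace formula its area is 7.10.

7.10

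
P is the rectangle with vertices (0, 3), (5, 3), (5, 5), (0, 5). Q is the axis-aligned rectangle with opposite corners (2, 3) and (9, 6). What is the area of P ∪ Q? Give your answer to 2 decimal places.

By inclusion–exclusion:
Individual areas: |P| = 10, |Q| = 21.
|P∩Q|: x∈[2,5], y∈[3,5] → 3·2 = 6.
|P ∪ Q| = 31 − 6 = 25.00.

25.00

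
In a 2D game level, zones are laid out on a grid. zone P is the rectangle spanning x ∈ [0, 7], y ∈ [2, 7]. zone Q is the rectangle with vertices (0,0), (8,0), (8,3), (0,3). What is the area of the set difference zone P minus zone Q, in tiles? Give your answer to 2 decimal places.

|zone P∩zone Q|: x∈[0,7], y∈[2,3] → 7·1 = 7.
|zone P| = 35.
|zone P ∖ zone Q| = |zone P| − |zone P∩zone Q| = 35 − 7 = 28.00.

28.00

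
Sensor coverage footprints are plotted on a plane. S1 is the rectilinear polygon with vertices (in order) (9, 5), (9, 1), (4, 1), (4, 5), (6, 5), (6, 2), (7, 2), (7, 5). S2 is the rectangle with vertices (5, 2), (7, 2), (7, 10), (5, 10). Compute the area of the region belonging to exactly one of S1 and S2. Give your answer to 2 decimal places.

|S1| = 17, |S2| = 16, |S1∩S2| = 3.
|S1 △ S2| = |S1| + |S2| − 2·|S1∩S2| = 17 + 16 − 6 = 27.00.

27.00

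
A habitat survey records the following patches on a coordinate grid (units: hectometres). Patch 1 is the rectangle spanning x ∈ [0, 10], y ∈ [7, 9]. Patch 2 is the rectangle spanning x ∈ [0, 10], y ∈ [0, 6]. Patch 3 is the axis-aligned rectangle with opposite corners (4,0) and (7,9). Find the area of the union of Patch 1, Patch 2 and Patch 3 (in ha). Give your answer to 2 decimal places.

83.00

By inclusion–exclusion:
Individual areas: |Patch 1| = 20, |Patch 2| = 60, |Patch 3| = 27.
|Patch 1∩Patch 2| = 0 (no overlap).
|Patch 1∩Patch 3|: x∈[4,7], y∈[7,9] → 3·2 = 6.
|Patch 2∩Patch 3|: x∈[4,7], y∈[0,6] → 3·6 = 18.
|Patch 1∩Patch 2∩Patch 3| = 0.
|Patch 1 ∪ Patch 2 ∪ Patch 3| = 107 − 24 + 0 = 83.00.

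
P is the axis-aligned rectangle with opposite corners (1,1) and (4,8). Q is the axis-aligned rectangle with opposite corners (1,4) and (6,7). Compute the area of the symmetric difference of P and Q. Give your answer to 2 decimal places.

18.00

|P∩Q|: x∈[1,4], y∈[4,7] → 3·3 = 9.
|P △ Q| = |P| + |Q| − 2·|P∩Q| = 21 + 15 − 18 = 18.00.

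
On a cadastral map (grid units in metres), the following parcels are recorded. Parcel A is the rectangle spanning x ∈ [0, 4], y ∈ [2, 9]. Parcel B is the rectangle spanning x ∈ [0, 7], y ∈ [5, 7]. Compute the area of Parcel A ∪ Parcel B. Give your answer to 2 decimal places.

34.00

By inclusion–exclusion:
Individual areas: |Parcel A| = 28, |Parcel B| = 14.
|Parcel A∩Parcel B|: x∈[0,4], y∈[5,7] → 4·2 = 8.
|Parcel A ∪ Parcel B| = 42 − 8 = 34.00.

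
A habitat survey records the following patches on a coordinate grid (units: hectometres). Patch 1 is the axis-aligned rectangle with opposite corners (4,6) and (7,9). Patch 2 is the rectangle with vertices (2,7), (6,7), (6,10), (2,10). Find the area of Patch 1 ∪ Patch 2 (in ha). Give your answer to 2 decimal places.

17.00

By inclusion–exclusion:
Individual areas: |Patch 1| = 9, |Patch 2| = 12.
|Patch 1∩Patch 2|: x∈[4,6], y∈[7,9] → 2·2 = 4.
|Patch 1 ∪ Patch 2| = 21 − 4 = 17.00.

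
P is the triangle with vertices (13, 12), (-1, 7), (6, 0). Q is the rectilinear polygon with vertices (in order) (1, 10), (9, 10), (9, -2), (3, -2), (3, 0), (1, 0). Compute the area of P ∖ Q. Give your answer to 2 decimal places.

14.03

|P| = 66.5, |P∩Q| = 52.4714.
|P ∖ Q| = |P| − |P∩Q| = 66.5 − 52.4714 = 14.03.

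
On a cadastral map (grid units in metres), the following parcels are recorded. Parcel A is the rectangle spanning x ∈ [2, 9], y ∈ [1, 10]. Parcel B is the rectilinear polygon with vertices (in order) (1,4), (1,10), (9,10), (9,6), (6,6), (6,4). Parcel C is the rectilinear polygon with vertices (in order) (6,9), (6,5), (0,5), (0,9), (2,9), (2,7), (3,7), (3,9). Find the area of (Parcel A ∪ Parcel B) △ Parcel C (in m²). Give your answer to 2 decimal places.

55.00

|Parcel A ∪ Parcel B| = 69.
|(Parcel A ∪ Parcel B) ∩ Parcel C| = 18.
|(Parcel A ∪ Parcel B) △ Parcel C| = 69 + 22 − 36 = 55.00.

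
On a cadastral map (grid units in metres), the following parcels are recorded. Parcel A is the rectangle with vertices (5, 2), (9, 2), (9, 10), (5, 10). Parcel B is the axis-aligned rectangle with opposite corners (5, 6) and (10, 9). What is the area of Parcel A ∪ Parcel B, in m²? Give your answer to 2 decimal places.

35.00

By inclusion–exclusion:
Individual areas: |Parcel A| = 32, |Parcel B| = 15.
|Parcel A∩Parcel B|: x∈[5,9], y∈[6,9] → 4·3 = 12.
|Parcel A ∪ Parcel B| = 47 − 12 = 35.00.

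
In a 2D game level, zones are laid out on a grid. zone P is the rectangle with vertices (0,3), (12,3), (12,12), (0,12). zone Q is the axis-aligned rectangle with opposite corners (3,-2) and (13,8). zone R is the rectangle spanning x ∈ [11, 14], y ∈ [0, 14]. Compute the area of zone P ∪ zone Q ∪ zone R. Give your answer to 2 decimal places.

185.00

By inclusion–exclusion:
Individual areas: |zone P| = 108, |zone Q| = 100, |zone R| = 42.
|zone P∩zone Q|: x∈[3,12], y∈[3,8] → 9·5 = 45.
|zone P∩zone R|: x∈[11,12], y∈[3,12] → 1·9 = 9.
|zone Q∩zone R|: x∈[11,13], y∈[0,8] → 2·8 = 16.
|zone P∩zone Q∩zone R| = 5.
|zone P ∪ zone Q ∪ zone R| = 250 − 70 + 5 = 185.00.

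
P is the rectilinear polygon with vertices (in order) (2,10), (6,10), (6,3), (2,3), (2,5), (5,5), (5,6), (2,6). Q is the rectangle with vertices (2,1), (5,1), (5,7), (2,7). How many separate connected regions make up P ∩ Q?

2

P ∩ Q splits into 2 disjoint pieces (area 6, area 3).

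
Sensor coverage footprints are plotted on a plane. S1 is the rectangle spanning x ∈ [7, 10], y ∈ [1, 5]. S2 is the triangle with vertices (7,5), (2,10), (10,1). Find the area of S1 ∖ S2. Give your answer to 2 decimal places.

|S1| = 12, |S1∩S2| = 0.9375.
|S1 ∖ S2| = |S1| − |S1∩S2| = 12 − 0.9375 = 11.06.

11.06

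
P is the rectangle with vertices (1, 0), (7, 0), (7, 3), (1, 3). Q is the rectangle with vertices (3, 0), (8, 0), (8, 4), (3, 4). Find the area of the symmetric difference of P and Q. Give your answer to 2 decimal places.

|P∩Q|: x∈[3,7], y∈[0,3] → 4·3 = 12.
|P △ Q| = |P| + |Q| − 2·|P∩Q| = 18 + 20 − 24 = 14.00.

14.00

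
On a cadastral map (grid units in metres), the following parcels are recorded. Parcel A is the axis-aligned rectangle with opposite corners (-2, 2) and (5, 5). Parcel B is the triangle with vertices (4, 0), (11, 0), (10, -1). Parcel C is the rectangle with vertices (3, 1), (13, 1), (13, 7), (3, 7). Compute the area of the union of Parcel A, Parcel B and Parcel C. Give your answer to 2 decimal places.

By inclusion–exclusion:
Individual areas: |Parcel A| = 21, |Parcel B| = 3.5, |Parcel C| = 60.
|Parcel A∩Parcel B| = 0.
|Parcel A∩Parcel C|: x∈[3,5], y∈[2,5] → 2·3 = 6.
|Parcel B∩Parcel C| = 0.
|Parcel A∩Parcel B∩Parcel C| = 0.
|Parcel A ∪ Parcel B ∪ Parcel C| = 84.5 − 6 + 0 = 78.50.

78.50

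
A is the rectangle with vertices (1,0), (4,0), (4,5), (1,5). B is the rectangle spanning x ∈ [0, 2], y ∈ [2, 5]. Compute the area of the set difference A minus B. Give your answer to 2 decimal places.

|A∩B|: x∈[1,2], y∈[2,5] → 1·3 = 3.
|A| = 15.
|A ∖ B| = |A| − |A∩B| = 15 − 3 = 12.00.

12.00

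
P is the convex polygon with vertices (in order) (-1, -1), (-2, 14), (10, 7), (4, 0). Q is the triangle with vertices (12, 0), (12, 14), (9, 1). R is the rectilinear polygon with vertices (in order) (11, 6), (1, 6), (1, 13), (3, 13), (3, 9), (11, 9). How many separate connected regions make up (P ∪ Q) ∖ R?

3

(P ∪ Q) ∖ R splits into 3 disjoint pieces (area 68.8036, area 3.7202, area 19.5).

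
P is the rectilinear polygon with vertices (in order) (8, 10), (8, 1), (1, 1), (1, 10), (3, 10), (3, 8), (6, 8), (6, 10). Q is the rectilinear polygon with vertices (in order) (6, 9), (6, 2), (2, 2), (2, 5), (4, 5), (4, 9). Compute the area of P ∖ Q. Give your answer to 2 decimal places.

39.00

|P| = 57, |P∩Q| = 18.
|P ∖ Q| = |P| − |P∩Q| = 57 − 18 = 39.00.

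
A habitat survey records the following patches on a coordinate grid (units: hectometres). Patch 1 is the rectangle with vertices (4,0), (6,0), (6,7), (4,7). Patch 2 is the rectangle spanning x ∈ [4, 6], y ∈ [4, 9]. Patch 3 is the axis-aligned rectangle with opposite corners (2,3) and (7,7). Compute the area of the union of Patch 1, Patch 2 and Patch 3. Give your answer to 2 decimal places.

30.00

By inclusion–exclusion:
Individual areas: |Patch 1| = 14, |Patch 2| = 10, |Patch 3| = 20.
|Patch 1∩Patch 2|: x∈[4,6], y∈[4,7] → 2·3 = 6.
|Patch 1∩Patch 3|: x∈[4,6], y∈[3,7] → 2·4 = 8.
|Patch 2∩Patch 3|: x∈[4,6], y∈[4,7] → 2·3 = 6.
|Patch 1∩Patch 2∩Patch 3| = 6.
|Patch 1 ∪ Patch 2 ∪ Patch 3| = 44 − 20 + 6 = 30.00.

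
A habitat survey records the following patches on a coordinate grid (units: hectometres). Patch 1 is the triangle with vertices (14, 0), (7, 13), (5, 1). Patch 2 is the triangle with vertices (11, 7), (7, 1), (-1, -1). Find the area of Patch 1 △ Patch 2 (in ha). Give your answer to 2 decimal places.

51.64

|Patch 1| = 55, |Patch 2| = 20, |Patch 1∩Patch 2| = 11.6785.
|Patch 1 △ Patch 2| = |Patch 1| + |Patch 2| − 2·|Patch 1∩Patch 2| = 55 + 20 − 23.357 = 51.64.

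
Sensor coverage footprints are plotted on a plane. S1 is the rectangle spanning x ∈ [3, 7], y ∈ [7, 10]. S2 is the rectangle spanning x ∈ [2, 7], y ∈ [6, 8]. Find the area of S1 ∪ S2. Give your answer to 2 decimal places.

By inclusion–exclusion:
Individual areas: |S1| = 12, |S2| = 10.
|S1∩S2|: x∈[3,7], y∈[7,8] → 4·1 = 4.
|S1 ∪ S2| = 22 − 4 = 18.00.

18.00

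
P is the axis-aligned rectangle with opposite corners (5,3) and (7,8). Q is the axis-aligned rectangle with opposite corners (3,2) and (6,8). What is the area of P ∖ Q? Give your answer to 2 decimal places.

5.00

|P∩Q|: x∈[5,6], y∈[3,8] → 1·5 = 5.
|P| = 10.
|P ∖ Q| = |P| − |P∩Q| = 10 − 5 = 5.00.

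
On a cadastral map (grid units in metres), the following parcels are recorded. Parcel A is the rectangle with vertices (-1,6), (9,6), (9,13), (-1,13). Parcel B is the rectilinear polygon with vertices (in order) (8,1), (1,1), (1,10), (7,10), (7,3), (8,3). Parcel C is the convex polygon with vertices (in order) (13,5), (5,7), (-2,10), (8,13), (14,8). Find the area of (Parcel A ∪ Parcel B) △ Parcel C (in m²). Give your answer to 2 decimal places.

82.56

|Parcel A ∪ Parcel B| = 102.
|(Parcel A ∪ Parcel B) ∩ Parcel C| = 41.719.
|(Parcel A ∪ Parcel B) △ Parcel C| = 102 + 64 − 83.4381 = 82.56.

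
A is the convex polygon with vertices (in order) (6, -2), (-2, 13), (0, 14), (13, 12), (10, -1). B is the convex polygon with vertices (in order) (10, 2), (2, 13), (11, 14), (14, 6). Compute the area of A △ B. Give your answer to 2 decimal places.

94.73

|A| = 141.5, |B| = 75.5, |A∩B| = 61.136.
|A △ B| = |A| + |B| − 2·|A∩B| = 141.5 + 75.5 − 122.272 = 94.73.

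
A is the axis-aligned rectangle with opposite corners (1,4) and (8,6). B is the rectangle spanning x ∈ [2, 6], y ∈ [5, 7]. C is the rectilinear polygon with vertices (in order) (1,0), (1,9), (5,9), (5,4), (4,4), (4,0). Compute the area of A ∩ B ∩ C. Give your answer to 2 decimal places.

The intersection is the polygon with vertices (2,5), (2,6), (5,6), (5,5).
By the shoelace formula its area is 3.00.

3.00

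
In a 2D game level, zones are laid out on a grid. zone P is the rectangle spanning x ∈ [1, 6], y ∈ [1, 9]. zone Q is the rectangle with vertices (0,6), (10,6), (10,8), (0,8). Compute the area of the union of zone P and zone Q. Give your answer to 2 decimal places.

By inclusion–exclusion:
Individual areas: |zone P| = 40, |zone Q| = 20.
|zone P∩zone Q|: x∈[1,6], y∈[6,8] → 5·2 = 10.
|zone P ∪ zone Q| = 60 − 10 = 50.00.

50.00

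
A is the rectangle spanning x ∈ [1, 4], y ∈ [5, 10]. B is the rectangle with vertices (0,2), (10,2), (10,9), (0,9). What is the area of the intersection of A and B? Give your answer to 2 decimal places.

|A∩B|: x∈[1,4], y∈[5,9] → 3·4 = 12.

12.00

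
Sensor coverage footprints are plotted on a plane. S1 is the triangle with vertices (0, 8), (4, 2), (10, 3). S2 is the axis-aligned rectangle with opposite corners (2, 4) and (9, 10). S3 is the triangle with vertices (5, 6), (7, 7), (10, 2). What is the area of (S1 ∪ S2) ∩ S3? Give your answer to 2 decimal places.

6.03

The region (S1 ∪ S2) ∩ S3 is the polygon with vertices (8,4), (9.143,3.429), (9.454,2.909), (8.966,2.828), (5,6), (7,7), (8.8,4).
By the shoelace formula its area is 6.03.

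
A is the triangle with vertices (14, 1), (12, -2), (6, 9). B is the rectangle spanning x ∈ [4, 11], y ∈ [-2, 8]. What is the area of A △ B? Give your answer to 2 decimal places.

69.62

|A| = 20, |B| = 70, |A∩B| = 10.1894.
|A △ B| = |A| + |B| − 2·|A∩B| = 20 + 70 − 20.3788 = 69.62.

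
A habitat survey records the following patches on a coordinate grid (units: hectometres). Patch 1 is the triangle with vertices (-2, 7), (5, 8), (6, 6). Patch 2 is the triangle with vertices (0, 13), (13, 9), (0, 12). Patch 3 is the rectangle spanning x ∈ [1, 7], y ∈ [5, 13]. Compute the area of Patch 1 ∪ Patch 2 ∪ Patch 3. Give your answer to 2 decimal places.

51.55

By inclusion–exclusion:
Individual areas: |Patch 1| = 7.5, |Patch 2| = 6.5, |Patch 3| = 48.
|Patch 1∩Patch 2| = 0.
|Patch 1∩Patch 3| = 6.2946.
|Patch 2∩Patch 3| = 4.1538.
|Patch 1∩Patch 2∩Patch 3| = 0.
|Patch 1 ∪ Patch 2 ∪ Patch 3| = 62 − 10.4485 + 0 = 51.55.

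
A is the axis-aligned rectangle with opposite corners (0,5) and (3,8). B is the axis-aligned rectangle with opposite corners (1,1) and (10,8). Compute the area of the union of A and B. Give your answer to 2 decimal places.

By inclusion–exclusion:
Individual areas: |A| = 9, |B| = 63.
|A∩B|: x∈[1,3], y∈[5,8] → 2·3 = 6.
|A ∪ B| = 72 − 6 = 66.00.

66.00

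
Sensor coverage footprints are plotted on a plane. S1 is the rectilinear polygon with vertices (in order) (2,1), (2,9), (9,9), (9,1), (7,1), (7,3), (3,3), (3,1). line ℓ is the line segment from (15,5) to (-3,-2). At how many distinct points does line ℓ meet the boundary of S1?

2

The segment meets the boundary at (7,1.889), (9,2.667).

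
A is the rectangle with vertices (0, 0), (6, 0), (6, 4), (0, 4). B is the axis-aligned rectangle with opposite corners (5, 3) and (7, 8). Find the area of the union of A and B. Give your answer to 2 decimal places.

By inclusion–exclusion:
Individual areas: |A| = 24, |B| = 10.
|A∩B|: x∈[5,6], y∈[3,4] → 1·1 = 1.
|A ∪ B| = 34 − 1 = 33.00.

33.00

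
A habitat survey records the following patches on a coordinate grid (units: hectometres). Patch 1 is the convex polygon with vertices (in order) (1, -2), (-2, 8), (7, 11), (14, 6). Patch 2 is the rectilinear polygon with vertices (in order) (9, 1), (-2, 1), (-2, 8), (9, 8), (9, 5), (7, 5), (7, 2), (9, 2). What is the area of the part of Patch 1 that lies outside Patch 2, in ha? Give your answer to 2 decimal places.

48.66

|Patch 1| = 110, |Patch 1∩Patch 2| = 61.3375.
|Patch 1 ∖ Patch 2| = |Patch 1| − |Patch 1∩Patch 2| = 110 − 61.3375 = 48.66.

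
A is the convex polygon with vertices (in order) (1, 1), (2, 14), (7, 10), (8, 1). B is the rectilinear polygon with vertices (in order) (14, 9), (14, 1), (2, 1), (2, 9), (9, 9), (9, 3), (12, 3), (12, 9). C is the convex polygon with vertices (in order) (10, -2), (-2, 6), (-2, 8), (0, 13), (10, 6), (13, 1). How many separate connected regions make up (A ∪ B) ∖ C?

3

(A ∪ B) ∖ C splits into 3 disjoint pieces (area 14.2158, area 15.2, area 6.4207).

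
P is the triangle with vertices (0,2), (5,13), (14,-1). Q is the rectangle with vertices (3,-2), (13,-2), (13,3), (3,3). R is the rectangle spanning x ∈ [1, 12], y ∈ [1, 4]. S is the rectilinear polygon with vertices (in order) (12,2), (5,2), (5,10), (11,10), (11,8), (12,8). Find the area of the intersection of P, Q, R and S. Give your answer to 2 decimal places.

The intersection is the polygon with vertices (11.429,3), (12,2.111), (12,2), (5,2), (5,3).
By the shoelace formula its area is 6.75.

6.75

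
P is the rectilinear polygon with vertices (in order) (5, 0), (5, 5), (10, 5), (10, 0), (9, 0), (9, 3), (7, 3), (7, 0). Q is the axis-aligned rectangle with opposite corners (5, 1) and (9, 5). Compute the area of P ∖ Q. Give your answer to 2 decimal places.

7.00

|P| = 19, |P∩Q| = 12.
|P ∖ Q| = |P| − |P∩Q| = 19 − 12 = 7.00.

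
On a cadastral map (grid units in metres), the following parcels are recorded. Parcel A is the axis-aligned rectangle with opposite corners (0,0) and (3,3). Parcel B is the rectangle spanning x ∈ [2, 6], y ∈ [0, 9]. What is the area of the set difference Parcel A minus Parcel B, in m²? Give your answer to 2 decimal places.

|Parcel A∩Parcel B|: x∈[2,3], y∈[0,3] → 1·3 = 3.
|Parcel A| = 9.
|Parcel A ∖ Parcel B| = |Parcel A| − |Parcel A∩Parcel B| = 9 − 3 = 6.00.

6.00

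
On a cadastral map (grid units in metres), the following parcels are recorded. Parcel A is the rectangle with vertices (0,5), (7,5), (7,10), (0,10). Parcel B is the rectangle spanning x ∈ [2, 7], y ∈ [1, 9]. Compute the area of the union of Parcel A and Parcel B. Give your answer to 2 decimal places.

55.00

By inclusion–exclusion:
Individual areas: |Parcel A| = 35, |Parcel B| = 40.
|Parcel A∩Parcel B|: x∈[2,7], y∈[5,9] → 5·4 = 20.
|Parcel A ∪ Parcel B| = 75 − 20 = 55.00.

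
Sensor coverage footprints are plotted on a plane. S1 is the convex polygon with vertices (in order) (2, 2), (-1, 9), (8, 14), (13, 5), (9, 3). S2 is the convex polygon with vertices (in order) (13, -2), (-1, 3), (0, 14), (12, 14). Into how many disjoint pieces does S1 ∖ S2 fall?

S1 ∖ S2 splits into 2 disjoint pieces (area 0.3734, area 0.2405).

2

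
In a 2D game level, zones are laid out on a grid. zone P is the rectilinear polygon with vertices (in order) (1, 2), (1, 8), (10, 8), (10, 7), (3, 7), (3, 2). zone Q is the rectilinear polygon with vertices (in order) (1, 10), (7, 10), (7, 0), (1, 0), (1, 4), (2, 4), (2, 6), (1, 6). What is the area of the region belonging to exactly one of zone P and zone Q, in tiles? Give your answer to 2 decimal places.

|zone P| = 19, |zone Q| = 58, |zone P∩zone Q| = 14.
|zone P △ zone Q| = |zone P| + |zone Q| − 2·|zone P∩zone Q| = 19 + 58 − 28 = 49.00.

49.00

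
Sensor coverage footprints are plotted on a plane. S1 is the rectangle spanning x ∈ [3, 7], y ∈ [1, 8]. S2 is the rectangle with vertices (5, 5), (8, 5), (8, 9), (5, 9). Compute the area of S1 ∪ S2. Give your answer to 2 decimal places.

By inclusion–exclusion:
Individual areas: |S1| = 28, |S2| = 12.
|S1∩S2|: x∈[5,7], y∈[5,8] → 2·3 = 6.
|S1 ∪ S2| = 40 − 6 = 34.00.

34.00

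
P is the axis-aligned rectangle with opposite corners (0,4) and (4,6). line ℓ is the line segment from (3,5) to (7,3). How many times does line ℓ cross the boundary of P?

The segment meets the boundary at (4,4.5).

1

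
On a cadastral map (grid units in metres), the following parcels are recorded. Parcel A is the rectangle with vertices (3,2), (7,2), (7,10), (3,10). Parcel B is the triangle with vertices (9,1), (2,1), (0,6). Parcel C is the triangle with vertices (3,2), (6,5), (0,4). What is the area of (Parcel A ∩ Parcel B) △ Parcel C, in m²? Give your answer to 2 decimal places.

8.89

|Parcel A ∩ Parcel B| = 4.8889.
|(Parcel A ∩ Parcel B) ∩ Parcel C| = 1.75.
|(Parcel A ∩ Parcel B) △ Parcel C| = 4.8889 + 7.5 − 3.5 = 8.89.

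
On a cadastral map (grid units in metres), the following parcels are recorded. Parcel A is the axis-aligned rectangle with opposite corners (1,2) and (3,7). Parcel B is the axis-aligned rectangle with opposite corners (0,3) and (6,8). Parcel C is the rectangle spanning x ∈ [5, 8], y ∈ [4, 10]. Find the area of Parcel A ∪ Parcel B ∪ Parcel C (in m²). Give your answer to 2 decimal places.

46.00

By inclusion–exclusion:
Individual areas: |Parcel A| = 10, |Parcel B| = 30, |Parcel C| = 18.
|Parcel A∩Parcel B|: x∈[1,3], y∈[3,7] → 2·4 = 8.
|Parcel A∩Parcel C| = 0 (no overlap).
|Parcel B∩Parcel C|: x∈[5,6], y∈[4,8] → 1·4 = 4.
|Parcel A∩Parcel B∩Parcel C| = 0.
|Parcel A ∪ Parcel B ∪ Parcel C| = 58 − 12 + 0 = 46.00.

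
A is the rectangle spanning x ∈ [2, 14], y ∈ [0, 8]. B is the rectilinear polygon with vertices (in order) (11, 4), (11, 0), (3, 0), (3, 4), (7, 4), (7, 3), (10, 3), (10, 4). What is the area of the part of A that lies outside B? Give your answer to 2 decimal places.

|A| = 96, |A∩B| = 29.
|A ∖ B| = |A| − |A∩B| = 96 − 29 = 67.00.

67.00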